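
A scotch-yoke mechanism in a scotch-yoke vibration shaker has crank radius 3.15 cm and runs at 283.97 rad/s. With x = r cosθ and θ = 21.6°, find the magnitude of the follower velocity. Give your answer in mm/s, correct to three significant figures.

3290

ω = 284 rad/s
x = r cosθ ⇒ ẋ = −rω sinθ.
|v| = rω|sinθ| = 0.0315·284·|sin 21.6°| = 3.2929 m/s = 3292.9 mm/s.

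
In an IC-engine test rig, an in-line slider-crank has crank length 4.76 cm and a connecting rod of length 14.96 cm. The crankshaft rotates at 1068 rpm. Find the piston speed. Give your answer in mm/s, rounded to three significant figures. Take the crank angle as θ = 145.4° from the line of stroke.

2220

ω = 2π·1068/60 = 111.8 rad/s
For an in-line slider-crank, x = r cosθ + √(L² − r² sin²θ), so v = −rω sinθ·[1 + r cosθ/√(L² − r² sin²θ)].
With r = 0.0476 m, L = 0.1496 m, θ = 145.4°: √(L² − r² sin²θ) = 0.14714 m.
v = −0.0476·111.8·0.56784·[1 + 0.0476·-0.82314/0.14714] = -2.218 m/s.
|v| = 2.218 m/s = 2218 mm/s.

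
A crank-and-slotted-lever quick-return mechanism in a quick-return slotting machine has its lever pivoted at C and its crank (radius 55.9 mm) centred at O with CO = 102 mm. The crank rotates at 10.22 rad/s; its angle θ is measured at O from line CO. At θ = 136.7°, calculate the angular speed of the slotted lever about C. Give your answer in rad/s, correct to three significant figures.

2.00

ω = 10.22 rad/s
Crank pin A relative to C: A = (d + r cosθ, r sinθ); lever angle φ = atan2(r sinθ, d + r cosθ).
Differentiating tanφ: φ̇ = rω(d cosθ + r)/(d² + r² + 2dr cosθ).
d² + r² + 2dr cosθ = |CA|² = 0.00522958 m²;  d cosθ + r = -0.018333 m.
|ω_lever| = |0.0559·10.22·-0.018333| / 0.00522958 = 2.0027 rad/s.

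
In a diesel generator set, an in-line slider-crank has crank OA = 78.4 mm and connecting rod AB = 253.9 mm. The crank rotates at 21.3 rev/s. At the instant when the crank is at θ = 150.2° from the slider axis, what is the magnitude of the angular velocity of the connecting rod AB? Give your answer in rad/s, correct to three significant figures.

36.3

ω = 133.8 rad/s (converted from 21.3 rev/s).
The rod makes angle φ with the slider axis where L sinφ = r sinθ; differentiating, L cosφ·φ̇ = r ω cosθ.
L cosφ = √(L² − r² sin²θ) = 0.25089 m.
|ω_rod| = r ω |cosθ| / √(L² − r² sin²θ) = 0.0784·133.8·0.86777/0.25089 = 36.29 rad/s.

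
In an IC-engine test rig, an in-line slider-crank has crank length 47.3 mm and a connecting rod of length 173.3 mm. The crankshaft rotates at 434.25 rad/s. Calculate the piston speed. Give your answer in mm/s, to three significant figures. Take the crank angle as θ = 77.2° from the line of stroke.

21300

ω = 434.2 rad/s
For an in-line slider-crank, x = r cosθ + √(L² − r² sin²θ), so v = −rω sinθ·[1 + r cosθ/√(L² − r² sin²θ)].
With r = 0.0473 m, L = 0.1733 m, θ = 77.2°: √(L² − r² sin²θ) = 0.16705 m.
v = −0.0473·434.2·0.97515·[1 + 0.0473·0.22155/0.16705] = -21.286 m/s.
|v| = 21.286 m/s = 21286 mm/s.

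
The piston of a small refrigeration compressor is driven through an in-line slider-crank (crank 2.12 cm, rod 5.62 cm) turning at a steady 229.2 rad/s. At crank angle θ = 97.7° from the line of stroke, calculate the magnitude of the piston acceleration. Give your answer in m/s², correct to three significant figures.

ω = 229.2 rad/s
x(θ) = r cosθ + √(L² − r² sin²θ); with ω constant, a = ω²·d²x/dθ².
d²x/dθ² = −r cosθ − r²(cos2θ)/√u − r⁴ sin²2θ/(4u^{3/2}),  u = L² − r² sin²θ = 0.00271707 m².
Substituting r = 0.0212 m, L = 0.0562 m, θ = 97.7°: d²x/dθ² = +0.011128 m.
a = ω²·d²x/dθ² = (229.2)²·(+0.011128) = +584.59 m/s²;  |a| = 584.59 m/s².

585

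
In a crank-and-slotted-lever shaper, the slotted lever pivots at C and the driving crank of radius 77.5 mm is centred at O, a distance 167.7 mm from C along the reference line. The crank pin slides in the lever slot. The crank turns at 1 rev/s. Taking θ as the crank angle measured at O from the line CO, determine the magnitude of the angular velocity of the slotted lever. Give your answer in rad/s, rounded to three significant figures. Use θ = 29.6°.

ω = 6.283 rad/s (from 1 rev/s).
Crank pin A relative to C: A = (d + r cosθ, r sinθ); lever angle φ = atan2(r sinθ, d + r cosθ).
Differentiating tanφ: φ̇ = rω(d cosθ + r)/(d² + r² + 2dr cosθ).
d² + r² + 2dr cosθ = |CA|² = 0.0567308 m²;  d cosθ + r = +0.22331 m.
|ω_lever| = |0.0775·6.283·+0.22331| / 0.0567308 = 1.9168 rad/s.

1.92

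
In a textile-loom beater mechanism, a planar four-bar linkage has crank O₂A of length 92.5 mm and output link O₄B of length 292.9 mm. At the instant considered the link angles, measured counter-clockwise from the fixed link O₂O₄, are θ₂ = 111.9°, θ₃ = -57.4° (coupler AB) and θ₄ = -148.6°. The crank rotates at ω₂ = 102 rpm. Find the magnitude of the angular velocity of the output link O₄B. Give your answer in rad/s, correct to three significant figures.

0.626

ω₂ = 10.68 rad/s (from 102 rpm).
Differentiating the loop-closure r₂e^{iθ₂}+r₃e^{iθ₃}=r₁+r₄e^{iθ₄} gives r₂ω₂e^{iθ₂}+r₃ω₃e^{iθ₃}=r₄ω₄e^{iθ₄}.
Eliminating the other unknown: ω₄ = r₂ω₂ sin(θ₂−θ₃) / [r₄ sin(θ₄−θ₃)].
Numerator sine = +0.18567; denominator sine = -0.99978.
Result = 0.0925·10.68·(+0.18567) / (0.2929·(-0.99978)) = -0.62644 rad/s; magnitude 0.62644 rad/s.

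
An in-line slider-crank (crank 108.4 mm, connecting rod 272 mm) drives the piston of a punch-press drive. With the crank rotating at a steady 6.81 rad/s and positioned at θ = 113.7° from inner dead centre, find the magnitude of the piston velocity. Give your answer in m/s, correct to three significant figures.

0.560

ω = 6.81 rad/s
For an in-line slider-crank, x = r cosθ + √(L² − r² sin²θ), so v = −rω sinθ·[1 + r cosθ/√(L² − r² sin²θ)].
With r = 0.1084 m, L = 0.272 m, θ = 113.7°: √(L² − r² sin²θ) = 0.25324 m.
v = −0.1084·6.81·0.91566·[1 + 0.1084·-0.40195/0.25324] = -0.55965 m/s.
|v| = 0.55965 m/s.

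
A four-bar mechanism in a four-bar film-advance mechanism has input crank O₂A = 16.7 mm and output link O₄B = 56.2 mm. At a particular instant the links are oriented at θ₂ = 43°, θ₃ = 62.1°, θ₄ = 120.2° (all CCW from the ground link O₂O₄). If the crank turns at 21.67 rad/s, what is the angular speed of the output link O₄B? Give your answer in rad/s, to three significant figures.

2.48

ω₂ = 21.67 rad/s
Differentiating the loop-closure r₂e^{iθ₂}+r₃e^{iθ₃}=r₁+r₄e^{iθ₄} gives r₂ω₂e^{iθ₂}+r₃ω₃e^{iθ₃}=r₄ω₄e^{iθ₄}.
Eliminating the other unknown: ω₄ = r₂ω₂ sin(θ₂−θ₃) / [r₄ sin(θ₄−θ₃)].
Numerator sine = -0.32722; denominator sine = +0.84897.
Result = 0.0167·21.67·(-0.32722) / (0.0562·(+0.84897)) = -2.4819 rad/s; magnitude 2.4819 rad/s.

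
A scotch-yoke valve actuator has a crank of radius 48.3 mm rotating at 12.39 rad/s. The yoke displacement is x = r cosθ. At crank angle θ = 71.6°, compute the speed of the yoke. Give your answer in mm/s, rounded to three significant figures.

ω = 12.39 rad/s
x = r cosθ ⇒ ẋ = −rω sinθ.
|v| = rω|sinθ| = 0.0483·12.39·|sin 71.6°| = 0.56784 m/s = 567.84 mm/s.

568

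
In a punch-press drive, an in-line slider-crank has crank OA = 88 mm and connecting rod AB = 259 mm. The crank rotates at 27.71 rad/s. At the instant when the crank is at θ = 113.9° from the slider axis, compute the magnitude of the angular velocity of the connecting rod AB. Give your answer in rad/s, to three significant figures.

4.01

ω = 27.71 rad/s
The rod makes angle φ with the slider axis where L sinφ = r sinθ; differentiating, L cosφ·φ̇ = r ω cosθ.
L cosφ = √(L² − r² sin²θ) = 0.24619 m.
|ω_rod| = r ω |cosθ| / √(L² − r² sin²θ) = 0.088·27.71·0.40514/0.24619 = 4.0129 rad/s.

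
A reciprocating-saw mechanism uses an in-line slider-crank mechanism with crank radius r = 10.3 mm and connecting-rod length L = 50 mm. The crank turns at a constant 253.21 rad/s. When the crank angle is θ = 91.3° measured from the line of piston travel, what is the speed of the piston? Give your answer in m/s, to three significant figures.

2.59

ω = 253.2 rad/s
For an in-line slider-crank, x = r cosθ + √(L² − r² sin²θ), so v = −rω sinθ·[1 + r cosθ/√(L² − r² sin²θ)].
With r = 0.0103 m, L = 0.05 m, θ = 91.3°: √(L² − r² sin²θ) = 0.048928 m.
v = −0.0103·253.2·0.99974·[1 + 0.0103·-0.02269/0.048928] = -2.5949 m/s.
|v| = 2.5949 m/s.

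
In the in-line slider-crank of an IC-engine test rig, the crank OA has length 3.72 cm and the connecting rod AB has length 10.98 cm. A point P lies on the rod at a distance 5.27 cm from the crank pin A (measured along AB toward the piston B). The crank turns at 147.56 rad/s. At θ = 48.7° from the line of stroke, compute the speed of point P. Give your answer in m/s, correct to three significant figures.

ω = 147.6 rad/s.  Crank-pin speed |V_A| = rω = 5.4892 m/s, perpendicular to OA.
Rod angle: sinφ = −(r/L) sinθ ⇒ φ = -14.746°; ω_rod = −rω cosθ/√(L²−r²sin²θ) = -34.119 rad/s.
V_P = V_A + ω_rod × AP, with AP = 0.0527 m along the rod.
Components: V_Px = −rω sinθ − a·ω_rod·sinφ = -4.5815 m/s;  V_Py = rω cosθ + a·ω_rod·cosφ = +1.884 m/s.
|V_P| = √(V_Px² + V_Py²) = 4.9538 m/s.

4.95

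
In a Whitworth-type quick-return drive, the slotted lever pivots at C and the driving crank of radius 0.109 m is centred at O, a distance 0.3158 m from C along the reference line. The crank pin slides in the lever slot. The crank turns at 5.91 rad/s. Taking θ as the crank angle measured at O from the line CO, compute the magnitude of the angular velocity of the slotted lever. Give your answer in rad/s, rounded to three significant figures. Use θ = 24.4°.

1.47

ω = 5.91 rad/s
Crank pin A relative to C: A = (d + r cosθ, r sinθ); lever angle φ = atan2(r sinθ, d + r cosθ).
Differentiating tanφ: φ̇ = rω(d cosθ + r)/(d² + r² + 2dr cosθ).
d² + r² + 2dr cosθ = |CA|² = 0.174306 m²;  d cosθ + r = +0.39659 m.
|ω_lever| = |0.109·5.91·+0.39659| / 0.174306 = 1.4657 rad/s.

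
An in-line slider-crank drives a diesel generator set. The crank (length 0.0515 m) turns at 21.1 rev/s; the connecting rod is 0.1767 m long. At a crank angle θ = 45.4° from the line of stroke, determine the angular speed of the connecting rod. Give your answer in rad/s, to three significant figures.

ω = 132.6 rad/s (converted from 21.1 rev/s).
The rod makes angle φ with the slider axis where L sinφ = r sinθ; differentiating, L cosφ·φ̇ = r ω cosθ.
L cosφ = √(L² − r² sin²θ) = 0.17285 m.
|ω_rod| = r ω |cosθ| / √(L² − r² sin²θ) = 0.0515·132.6·0.70215/0.17285 = 27.735 rad/s.

27.7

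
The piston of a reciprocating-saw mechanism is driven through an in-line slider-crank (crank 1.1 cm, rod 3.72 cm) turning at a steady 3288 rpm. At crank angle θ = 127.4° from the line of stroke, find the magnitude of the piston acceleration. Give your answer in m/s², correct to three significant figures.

ω = 2π·3288/60 = 344.3 rad/s
x(θ) = r cosθ + √(L² − r² sin²θ); with ω constant, a = ω²·d²x/dθ².
d²x/dθ² = −r cosθ − r²(cos2θ)/√u − r⁴ sin²2θ/(4u^{3/2}),  u = L² − r² sin²θ = 0.00130748 m².
Substituting r = 0.011 m, L = 0.0372 m, θ = 127.4°: d²x/dθ² = +0.0074864 m.
a = ω²·d²x/dθ² = (344.3)²·(+0.0074864) = +887.55 m/s²;  |a| = 887.55 m/s².

888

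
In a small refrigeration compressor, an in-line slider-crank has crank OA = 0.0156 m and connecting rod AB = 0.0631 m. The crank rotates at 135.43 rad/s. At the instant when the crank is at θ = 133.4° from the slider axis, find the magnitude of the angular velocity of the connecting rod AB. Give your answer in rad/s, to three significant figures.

23.4

ω = 135.4 rad/s
The rod makes angle φ with the slider axis where L sinφ = r sinθ; differentiating, L cosφ·φ̇ = r ω cosθ.
L cosφ = √(L² − r² sin²θ) = 0.062074 m.
|ω_rod| = r ω |cosθ| / √(L² − r² sin²θ) = 0.0156·135.4·0.68709/0.062074 = 23.385 rad/s.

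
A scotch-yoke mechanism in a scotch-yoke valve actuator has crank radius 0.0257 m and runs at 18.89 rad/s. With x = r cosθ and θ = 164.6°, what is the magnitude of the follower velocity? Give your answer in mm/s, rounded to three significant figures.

129

ω = 18.89 rad/s
x = r cosθ ⇒ ẋ = −rω sinθ.
|v| = rω|sinθ| = 0.0257·18.89·|sin 164.6°| = 0.12892 m/s = 128.92 mm/s.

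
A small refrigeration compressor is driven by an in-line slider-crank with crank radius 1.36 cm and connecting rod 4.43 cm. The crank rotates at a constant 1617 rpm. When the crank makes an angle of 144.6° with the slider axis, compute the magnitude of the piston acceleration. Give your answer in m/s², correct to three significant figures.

275

ω = 2π·1617/60 = 169.3 rad/s
x(θ) = r cosθ + √(L² − r² sin²θ); with ω constant, a = ω²·d²x/dθ².
d²x/dθ² = −r cosθ − r²(cos2θ)/√u − r⁴ sin²2θ/(4u^{3/2}),  u = L² − r² sin²θ = 0.00190042 m².
Substituting r = 0.0136 m, L = 0.0443 m, θ = 144.6°: d²x/dθ² = +0.0095984 m.
a = ω²·d²x/dθ² = (169.3)²·(+0.0095984) = +275.22 m/s²;  |a| = 275.22 m/s².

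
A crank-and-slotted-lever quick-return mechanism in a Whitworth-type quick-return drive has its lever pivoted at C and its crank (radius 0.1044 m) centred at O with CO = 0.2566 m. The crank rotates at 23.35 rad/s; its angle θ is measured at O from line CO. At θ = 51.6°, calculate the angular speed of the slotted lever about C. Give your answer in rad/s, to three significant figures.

ω = 23.35 rad/s
Crank pin A relative to C: A = (d + r cosθ, r sinθ); lever angle φ = atan2(r sinθ, d + r cosθ).
Differentiating tanφ: φ̇ = rω(d cosθ + r)/(d² + r² + 2dr cosθ).
d² + r² + 2dr cosθ = |CA|² = 0.110023 m²;  d cosθ + r = +0.26379 m.
|ω_lever| = |0.1044·23.35·+0.26379| / 0.110023 = 5.8446 rad/s.

5.84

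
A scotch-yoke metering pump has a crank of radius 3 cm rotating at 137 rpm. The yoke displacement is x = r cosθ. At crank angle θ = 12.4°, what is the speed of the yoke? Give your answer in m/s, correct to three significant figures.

0.0924

ω = 14.35 rad/s (from 137 rpm).
x = r cosθ ⇒ ẋ = −rω sinθ.
|v| = rω|sinθ| = 0.03·14.35·|sin 12.4°| = 0.092422 m/s.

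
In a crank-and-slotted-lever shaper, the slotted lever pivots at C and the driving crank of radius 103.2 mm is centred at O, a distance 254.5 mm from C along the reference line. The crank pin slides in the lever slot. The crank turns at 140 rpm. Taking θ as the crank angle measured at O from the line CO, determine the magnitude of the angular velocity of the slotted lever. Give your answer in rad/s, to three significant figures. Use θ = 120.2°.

ω = 14.66 rad/s (from 140 rpm).
Crank pin A relative to C: A = (d + r cosθ, r sinθ); lever angle φ = atan2(r sinθ, d + r cosθ).
Differentiating tanφ: φ̇ = rω(d cosθ + r)/(d² + r² + 2dr cosθ).
d² + r² + 2dr cosθ = |CA|² = 0.0489975 m²;  d cosθ + r = -0.024819 m.
|ω_lever| = |0.1032·14.66·-0.024819| / 0.0489975 = 0.76637 rad/s.

0.766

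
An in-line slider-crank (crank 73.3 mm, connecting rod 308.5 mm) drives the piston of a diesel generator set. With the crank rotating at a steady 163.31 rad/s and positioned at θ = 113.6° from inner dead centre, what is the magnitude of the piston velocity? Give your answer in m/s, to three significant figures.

9.90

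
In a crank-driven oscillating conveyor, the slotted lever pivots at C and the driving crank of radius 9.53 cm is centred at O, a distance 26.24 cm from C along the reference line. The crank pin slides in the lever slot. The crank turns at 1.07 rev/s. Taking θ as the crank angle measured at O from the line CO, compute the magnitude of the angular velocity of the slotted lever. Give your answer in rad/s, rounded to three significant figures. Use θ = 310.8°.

ω = 6.723 rad/s (from 1.07 rev/s).
Crank pin A relative to C: A = (d + r cosθ, r sinθ); lever angle φ = atan2(r sinθ, d + r cosθ).
Differentiating tanφ: φ̇ = rω(d cosθ + r)/(d² + r² + 2dr cosθ).
d² + r² + 2dr cosθ = |CA|² = 0.110616 m²;  d cosθ + r = +0.26676 m.
|ω_lever| = |0.0953·6.723·+0.26676| / 0.110616 = 1.5451 rad/s.

1.55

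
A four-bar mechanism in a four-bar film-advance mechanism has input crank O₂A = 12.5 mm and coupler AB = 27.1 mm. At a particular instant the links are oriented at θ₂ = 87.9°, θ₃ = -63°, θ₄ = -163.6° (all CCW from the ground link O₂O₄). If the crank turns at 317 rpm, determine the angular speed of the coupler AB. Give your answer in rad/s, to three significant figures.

14.8

ω₂ = 33.2 rad/s (from 317 rpm).
Differentiating the loop-closure r₂e^{iθ₂}+r₃e^{iθ₃}=r₁+r₄e^{iθ₄} gives r₂ω₂e^{iθ₂}+r₃ω₃e^{iθ₃}=r₄ω₄e^{iθ₄}.
Eliminating the other unknown: ω₃ = r₂ω₂ sin(θ₄−θ₂) / [r₃ sin(θ₃−θ₄)].
Numerator sine = +0.94832; denominator sine = +0.98294.
Result = 0.0125·33.2·(+0.94832) / (0.0271·(+0.98294)) = +14.773 rad/s; magnitude 14.773 rad/s.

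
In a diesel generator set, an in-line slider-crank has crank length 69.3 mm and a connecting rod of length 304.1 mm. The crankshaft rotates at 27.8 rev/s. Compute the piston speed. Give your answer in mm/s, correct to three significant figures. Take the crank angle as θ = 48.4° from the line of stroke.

ω = 2π·27.8 = 174.7 rad/s
For an in-line slider-crank, x = r cosθ + √(L² − r² sin²θ), so v = −rω sinθ·[1 + r cosθ/√(L² − r² sin²θ)].
With r = 0.0693 m, L = 0.3041 m, θ = 48.4°: √(L² − r² sin²θ) = 0.29965 m.
v = −0.0693·174.7·0.74780·[1 + 0.0693·0.66393/0.29965] = -10.442 m/s.
|v| = 10.442 m/s = 10442 mm/s.

10400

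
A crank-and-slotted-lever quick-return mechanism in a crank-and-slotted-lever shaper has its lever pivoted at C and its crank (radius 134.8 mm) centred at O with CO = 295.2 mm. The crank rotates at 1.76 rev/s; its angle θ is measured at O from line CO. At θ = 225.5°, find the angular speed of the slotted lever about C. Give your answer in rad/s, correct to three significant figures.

2.17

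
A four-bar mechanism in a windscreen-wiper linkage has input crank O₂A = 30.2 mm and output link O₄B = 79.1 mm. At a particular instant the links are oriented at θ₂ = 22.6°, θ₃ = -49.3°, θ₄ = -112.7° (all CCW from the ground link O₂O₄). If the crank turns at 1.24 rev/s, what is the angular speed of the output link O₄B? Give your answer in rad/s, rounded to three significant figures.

ω₂ = 7.791 rad/s (from 1.24 rev/s).
Differentiating the loop-closure r₂e^{iθ₂}+r₃e^{iθ₃}=r₁+r₄e^{iθ₄} gives r₂ω₂e^{iθ₂}+r₃ω₃e^{iθ₃}=r₄ω₄e^{iθ₄}.
Eliminating the other unknown: ω₄ = r₂ω₂ sin(θ₂−θ₃) / [r₄ sin(θ₄−θ₃)].
Numerator sine = +0.95052; denominator sine = -0.89415.
Result = 0.0302·7.791·(+0.95052) / (0.0791·(-0.89415)) = -3.1621 rad/s; magnitude 3.1621 rad/s.

3.16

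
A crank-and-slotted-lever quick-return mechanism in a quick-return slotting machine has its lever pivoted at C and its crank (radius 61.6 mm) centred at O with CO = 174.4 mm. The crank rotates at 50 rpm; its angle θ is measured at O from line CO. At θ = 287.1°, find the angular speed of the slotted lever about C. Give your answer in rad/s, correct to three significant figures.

ω = 5.236 rad/s (from 50 rpm).
Crank pin A relative to C: A = (d + r cosθ, r sinθ); lever angle φ = atan2(r sinθ, d + r cosθ).
Differentiating tanφ: φ̇ = rω(d cosθ + r)/(d² + r² + 2dr cosθ).
d² + r² + 2dr cosθ = |CA|² = 0.0405277 m²;  d cosθ + r = +0.11288 m.
|ω_lever| = |0.0616·5.236·+0.11288| / 0.0405277 = 0.89835 rad/s.

0.898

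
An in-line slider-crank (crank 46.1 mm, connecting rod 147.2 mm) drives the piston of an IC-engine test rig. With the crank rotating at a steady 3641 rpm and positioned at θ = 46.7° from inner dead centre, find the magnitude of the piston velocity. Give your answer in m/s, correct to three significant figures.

15.6

ω = 2π·3641/60 = 381.3 rad/s
For an in-line slider-crank, x = r cosθ + √(L² − r² sin²θ), so v = −rω sinθ·[1 + r cosθ/√(L² − r² sin²θ)].
With r = 0.0461 m, L = 0.1472 m, θ = 46.7°: √(L² − r² sin²θ) = 0.14333 m.
v = −0.0461·381.3·0.72777·[1 + 0.0461·0.68582/0.14333] = -15.614 m/s.
|v| = 15.614 m/s.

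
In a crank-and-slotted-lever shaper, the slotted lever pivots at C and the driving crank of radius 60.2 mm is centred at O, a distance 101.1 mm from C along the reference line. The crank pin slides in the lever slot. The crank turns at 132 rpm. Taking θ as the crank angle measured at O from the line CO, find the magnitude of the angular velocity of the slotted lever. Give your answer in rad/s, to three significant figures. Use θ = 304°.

4.70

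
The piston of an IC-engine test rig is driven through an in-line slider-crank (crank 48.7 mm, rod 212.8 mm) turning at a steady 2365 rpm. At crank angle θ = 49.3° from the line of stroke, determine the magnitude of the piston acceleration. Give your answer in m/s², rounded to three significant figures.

ω = 2π·2365/60 = 247.7 rad/s
x(θ) = r cosθ + √(L² − r² sin²θ); with ω constant, a = ω²·d²x/dθ².
d²x/dθ² = −r cosθ − r²(cos2θ)/√u − r⁴ sin²2θ/(4u^{3/2}),  u = L² − r² sin²θ = 0.0439207 m².
Substituting r = 0.0487 m, L = 0.2128 m, θ = 49.3°: d²x/dθ² = -0.030214 m.
a = ω²·d²x/dθ² = (247.7)²·(-0.030214) = -1853.2 m/s²;  |a| = 1853.2 m/s².

1850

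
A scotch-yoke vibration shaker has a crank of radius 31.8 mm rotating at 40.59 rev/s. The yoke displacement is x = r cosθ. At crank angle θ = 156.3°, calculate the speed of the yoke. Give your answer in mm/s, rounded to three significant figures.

3260

ω = 255 rad/s (from 40.59 rev/s).
x = r cosθ ⇒ ẋ = −rω sinθ.
|v| = rω|sinθ| = 0.0318·255·|sin 156.3°| = 3.2598 m/s = 3259.8 mm/s.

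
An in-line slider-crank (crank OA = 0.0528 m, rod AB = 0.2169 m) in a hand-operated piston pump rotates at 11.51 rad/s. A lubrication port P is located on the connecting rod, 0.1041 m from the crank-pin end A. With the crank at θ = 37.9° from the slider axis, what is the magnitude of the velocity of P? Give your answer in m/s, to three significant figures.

ω = 11.51 rad/s.  Crank-pin speed |V_A| = rω = 0.60773 m/s, perpendicular to OA.
Rod angle: sinφ = −(r/L) sinθ ⇒ φ = -8.600°; ω_rod = −rω cosθ/√(L²−r²sin²θ) = -2.2361 rad/s.
V_P = V_A + ω_rod × AP, with AP = 0.1041 m along the rod.
Components: V_Px = −rω sinθ − a·ω_rod·sinφ = -0.40813 m/s;  V_Py = rω cosθ + a·ω_rod·cosφ = +0.24939 m/s.
|V_P| = √(V_Px² + V_Py²) = 0.47829 m/s.

0.478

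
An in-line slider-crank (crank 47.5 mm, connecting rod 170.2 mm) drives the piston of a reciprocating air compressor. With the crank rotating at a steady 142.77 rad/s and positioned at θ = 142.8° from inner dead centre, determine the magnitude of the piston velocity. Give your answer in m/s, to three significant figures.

ω = 142.8 rad/s
For an in-line slider-crank, x = r cosθ + √(L² − r² sin²θ), so v = −rω sinθ·[1 + r cosθ/√(L² − r² sin²θ)].
With r = 0.0475 m, L = 0.1702 m, θ = 142.8°: √(L² − r² sin²θ) = 0.16776 m.
v = −0.0475·142.8·0.60460·[1 + 0.0475·-0.79653/0.16776] = -3.1754 m/s.
|v| = 3.1754 m/s.

3.18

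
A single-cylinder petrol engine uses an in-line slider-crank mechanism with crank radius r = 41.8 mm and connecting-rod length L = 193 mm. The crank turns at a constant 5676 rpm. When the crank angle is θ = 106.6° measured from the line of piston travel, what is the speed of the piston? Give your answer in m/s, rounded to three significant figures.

ω = 2π·5676/60 = 594.4 rad/s
For an in-line slider-crank, x = r cosθ + √(L² − r² sin²θ), so v = −rω sinθ·[1 + r cosθ/√(L² − r² sin²θ)].
With r = 0.0418 m, L = 0.193 m, θ = 106.6°: √(L² − r² sin²θ) = 0.1888 m.
v = −0.0418·594.4·0.95832·[1 + 0.0418·-0.28569/0.1888] = -22.304 m/s.
|v| = 22.304 m/s.

22.3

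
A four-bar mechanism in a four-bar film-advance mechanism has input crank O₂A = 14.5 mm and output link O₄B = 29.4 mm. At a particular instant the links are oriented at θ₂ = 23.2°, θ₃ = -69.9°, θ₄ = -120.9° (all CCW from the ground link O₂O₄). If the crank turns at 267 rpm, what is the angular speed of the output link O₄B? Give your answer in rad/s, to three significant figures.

ω₂ = 27.96 rad/s (from 267 rpm).
Differentiating the loop-closure r₂e^{iθ₂}+r₃e^{iθ₃}=r₁+r₄e^{iθ₄} gives r₂ω₂e^{iθ₂}+r₃ω₃e^{iθ₃}=r₄ω₄e^{iθ₄}.
Eliminating the other unknown: ω₄ = r₂ω₂ sin(θ₂−θ₃) / [r₄ sin(θ₄−θ₃)].
Numerator sine = +0.99854; denominator sine = -0.77715.
Result = 0.0145·27.96·(+0.99854) / (0.0294·(-0.77715)) = -17.718 rad/s; magnitude 17.718 rad/s.

17.7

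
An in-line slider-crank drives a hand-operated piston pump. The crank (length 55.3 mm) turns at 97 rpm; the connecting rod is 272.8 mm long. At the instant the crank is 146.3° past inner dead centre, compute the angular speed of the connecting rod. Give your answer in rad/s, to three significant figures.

ω = 10.16 rad/s (converted from 97 rpm).
The rod makes angle φ with the slider axis where L sinφ = r sinθ; differentiating, L cosφ·φ̇ = r ω cosθ.
L cosφ = √(L² − r² sin²θ) = 0.27107 m.
|ω_rod| = r ω |cosθ| / √(L² − r² sin²θ) = 0.0553·10.16·0.83195/0.27107 = 1.724 rad/s.

1.72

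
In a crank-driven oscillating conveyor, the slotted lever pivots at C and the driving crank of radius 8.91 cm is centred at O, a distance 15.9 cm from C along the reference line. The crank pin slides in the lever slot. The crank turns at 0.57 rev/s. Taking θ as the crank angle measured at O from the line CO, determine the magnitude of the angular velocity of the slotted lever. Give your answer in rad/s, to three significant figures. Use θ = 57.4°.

ω = 3.581 rad/s (from 0.57 rev/s).
Crank pin A relative to C: A = (d + r cosθ, r sinθ); lever angle φ = atan2(r sinθ, d + r cosθ).
Differentiating tanφ: φ̇ = rω(d cosθ + r)/(d² + r² + 2dr cosθ).
d² + r² + 2dr cosθ = |CA|² = 0.0484852 m²;  d cosθ + r = +0.17476 m.
|ω_lever| = |0.0891·3.581·+0.17476| / 0.0484852 = 1.1502 rad/s.

1.15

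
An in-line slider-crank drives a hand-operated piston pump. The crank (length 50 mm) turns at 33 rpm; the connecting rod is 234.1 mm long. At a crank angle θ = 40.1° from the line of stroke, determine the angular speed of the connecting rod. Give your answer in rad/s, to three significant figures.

0.570

ω = 3.456 rad/s (converted from 33 rpm).
The rod makes angle φ with the slider axis where L sinφ = r sinθ; differentiating, L cosφ·φ̇ = r ω cosθ.
L cosφ = √(L² − r² sin²θ) = 0.23187 m.
|ω_rod| = r ω |cosθ| / √(L² − r² sin²θ) = 0.05·3.456·0.76492/0.23187 = 0.57 rad/s.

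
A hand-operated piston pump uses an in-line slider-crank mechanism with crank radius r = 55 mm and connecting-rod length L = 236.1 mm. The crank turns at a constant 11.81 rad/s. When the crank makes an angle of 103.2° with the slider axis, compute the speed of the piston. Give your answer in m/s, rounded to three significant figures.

0.598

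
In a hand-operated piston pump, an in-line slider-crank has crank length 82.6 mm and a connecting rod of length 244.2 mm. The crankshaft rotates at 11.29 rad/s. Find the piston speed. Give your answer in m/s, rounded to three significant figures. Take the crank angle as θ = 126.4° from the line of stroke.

0.594

ω = 11.29 rad/s
For an in-line slider-crank, x = r cosθ + √(L² − r² sin²θ), so v = −rω sinθ·[1 + r cosθ/√(L² − r² sin²θ)].
With r = 0.0826 m, L = 0.2442 m, θ = 126.4°: √(L² − r² sin²θ) = 0.23498 m.
v = −0.0826·11.29·0.80489·[1 + 0.0826·-0.59342/0.23498] = -0.59403 m/s.
|v| = 0.59403 m/s.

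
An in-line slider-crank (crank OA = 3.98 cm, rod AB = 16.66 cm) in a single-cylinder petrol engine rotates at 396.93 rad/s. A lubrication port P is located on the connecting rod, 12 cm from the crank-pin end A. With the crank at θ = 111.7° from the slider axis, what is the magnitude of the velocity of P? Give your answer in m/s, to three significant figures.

13.8

ω = 396.9 rad/s.  Crank-pin speed |V_A| = rω = 15.798 m/s, perpendicular to OA.
Rod angle: sinφ = −(r/L) sinθ ⇒ φ = -12.825°; ω_rod = −rω cosθ/√(L²−r²sin²θ) = +35.958 rad/s.
V_P = V_A + ω_rod × AP, with AP = 0.12 m along the rod.
Components: V_Px = −rω sinθ − a·ω_rod·sinφ = -13.72 m/s;  V_Py = rω cosθ + a·ω_rod·cosφ = -1.6339 m/s.
|V_P| = √(V_Px² + V_Py²) = 13.817 m/s.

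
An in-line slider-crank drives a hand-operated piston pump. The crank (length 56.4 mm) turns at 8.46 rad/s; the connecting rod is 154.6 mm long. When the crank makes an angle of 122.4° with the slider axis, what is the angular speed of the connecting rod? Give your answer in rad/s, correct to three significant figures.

1.74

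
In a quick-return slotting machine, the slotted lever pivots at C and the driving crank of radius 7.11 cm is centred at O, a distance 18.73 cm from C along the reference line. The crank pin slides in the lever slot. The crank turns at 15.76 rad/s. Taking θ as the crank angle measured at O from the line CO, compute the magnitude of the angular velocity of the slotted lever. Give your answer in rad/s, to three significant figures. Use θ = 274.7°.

2.29

ω = 15.76 rad/s
Crank pin A relative to C: A = (d + r cosθ, r sinθ); lever angle φ = atan2(r sinθ, d + r cosθ).
Differentiating tanφ: φ̇ = rω(d cosθ + r)/(d² + r² + 2dr cosθ).
d² + r² + 2dr cosθ = |CA|² = 0.0423189 m²;  d cosθ + r = +0.086447 m.
|ω_lever| = |0.0711·15.76·+0.086447| / 0.0423189 = 2.289 rad/s.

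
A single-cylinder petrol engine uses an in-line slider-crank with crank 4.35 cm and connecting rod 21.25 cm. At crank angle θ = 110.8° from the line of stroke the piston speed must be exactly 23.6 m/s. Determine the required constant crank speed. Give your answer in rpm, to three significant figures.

5990

For an in-line slider-crank, |v_piston| = rω|sinθ|·[1 + r cosθ/√(L² − r² sin²θ)].
With r = 0.0435 m, L = 0.2125 m, θ = 110.8°: the bracketed kinematic factor |dx/dθ| = 0.037653 m.
ω = v/|dx/dθ| = 23.6/0.037653 = 626.77 rad/s.
N = 60ω/(2π) = 5985.2 rpm.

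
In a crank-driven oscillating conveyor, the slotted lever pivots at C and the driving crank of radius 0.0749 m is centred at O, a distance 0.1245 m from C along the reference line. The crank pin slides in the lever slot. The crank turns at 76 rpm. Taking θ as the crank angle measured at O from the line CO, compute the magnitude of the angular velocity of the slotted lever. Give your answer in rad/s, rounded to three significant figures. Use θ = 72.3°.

ω = 7.959 rad/s (from 76 rpm).
Crank pin A relative to C: A = (d + r cosθ, r sinθ); lever angle φ = atan2(r sinθ, d + r cosθ).
Differentiating tanφ: φ̇ = rω(d cosθ + r)/(d² + r² + 2dr cosθ).
d² + r² + 2dr cosθ = |CA|² = 0.0267805 m²;  d cosθ + r = +0.11275 m.
|ω_lever| = |0.0749·7.959·+0.11275| / 0.0267805 = 2.5097 rad/s.

2.51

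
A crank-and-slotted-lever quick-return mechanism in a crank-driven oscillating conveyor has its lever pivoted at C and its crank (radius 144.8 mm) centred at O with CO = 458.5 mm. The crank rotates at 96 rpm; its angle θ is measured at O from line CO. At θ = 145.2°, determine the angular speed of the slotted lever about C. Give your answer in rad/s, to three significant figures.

ω = 10.05 rad/s (from 96 rpm).
Crank pin A relative to C: A = (d + r cosθ, r sinθ); lever angle φ = atan2(r sinθ, d + r cosθ).
Differentiating tanφ: φ̇ = rω(d cosθ + r)/(d² + r² + 2dr cosθ).
d² + r² + 2dr cosθ = |CA|² = 0.122156 m²;  d cosθ + r = -0.2317 m.
|ω_lever| = |0.1448·10.05·-0.2317| / 0.122156 = 2.7611 rad/s.

2.76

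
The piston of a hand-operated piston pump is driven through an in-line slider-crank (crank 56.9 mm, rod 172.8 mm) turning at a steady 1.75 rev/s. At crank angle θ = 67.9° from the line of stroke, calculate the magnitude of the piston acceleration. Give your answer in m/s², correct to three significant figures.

ω = 2π·1.75 = 11 rad/s
x(θ) = r cosθ + √(L² − r² sin²θ); with ω constant, a = ω²·d²x/dθ².
d²x/dθ² = −r cosθ − r²(cos2θ)/√u − r⁴ sin²2θ/(4u^{3/2}),  u = L² − r² sin²θ = 0.0270805 m².
Substituting r = 0.0569 m, L = 0.1728 m, θ = 67.9°: d²x/dθ² = -0.0075884 m.
a = ω²·d²x/dθ² = (11)²·(-0.0075884) = -0.91745 m/s²;  |a| = 0.91745 m/s².

0.917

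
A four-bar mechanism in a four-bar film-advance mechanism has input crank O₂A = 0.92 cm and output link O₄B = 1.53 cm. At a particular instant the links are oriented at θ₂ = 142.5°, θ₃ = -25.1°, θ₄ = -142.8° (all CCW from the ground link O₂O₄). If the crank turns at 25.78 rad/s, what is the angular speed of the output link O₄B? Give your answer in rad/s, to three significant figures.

ω₂ = 25.78 rad/s
Differentiating the loop-closure r₂e^{iθ₂}+r₃e^{iθ₃}=r₁+r₄e^{iθ₄} gives r₂ω₂e^{iθ₂}+r₃ω₃e^{iθ₃}=r₄ω₄e^{iθ₄}.
Eliminating the other unknown: ω₄ = r₂ω₂ sin(θ₂−θ₃) / [r₄ sin(θ₄−θ₃)].
Numerator sine = +0.21474; denominator sine = -0.88539.
Result = 0.0092·25.78·(+0.21474) / (0.0153·(-0.88539)) = -3.7596 rad/s; magnitude 3.7596 rad/s.

3.76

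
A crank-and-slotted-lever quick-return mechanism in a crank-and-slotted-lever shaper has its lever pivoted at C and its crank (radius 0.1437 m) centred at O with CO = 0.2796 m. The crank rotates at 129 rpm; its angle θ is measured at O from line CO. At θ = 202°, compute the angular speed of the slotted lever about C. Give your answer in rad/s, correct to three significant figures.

ω = 13.51 rad/s (from 129 rpm).
Crank pin A relative to C: A = (d + r cosθ, r sinθ); lever angle φ = atan2(r sinθ, d + r cosθ).
Differentiating tanφ: φ̇ = rω(d cosθ + r)/(d² + r² + 2dr cosθ).
d² + r² + 2dr cosθ = |CA|² = 0.0243201 m²;  d cosθ + r = -0.11554 m.
|ω_lever| = |0.1437·13.51·-0.11554| / 0.0243201 = 9.2224 rad/s.

9.22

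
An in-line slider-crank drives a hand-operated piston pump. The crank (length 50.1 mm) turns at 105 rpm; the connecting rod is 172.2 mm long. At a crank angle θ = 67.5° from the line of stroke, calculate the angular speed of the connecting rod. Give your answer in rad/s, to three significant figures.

1.27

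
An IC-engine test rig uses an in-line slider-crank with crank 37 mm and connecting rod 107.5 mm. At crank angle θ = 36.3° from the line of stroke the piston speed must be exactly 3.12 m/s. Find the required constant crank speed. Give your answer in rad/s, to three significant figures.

For an in-line slider-crank, |v_piston| = rω|sinθ|·[1 + r cosθ/√(L² − r² sin²θ)].
With r = 0.037 m, L = 0.1075 m, θ = 36.3°: the bracketed kinematic factor |dx/dθ| = 0.028111 m.
ω = v/|dx/dθ| = 3.12/0.028111 = 110.99 rad/s.

111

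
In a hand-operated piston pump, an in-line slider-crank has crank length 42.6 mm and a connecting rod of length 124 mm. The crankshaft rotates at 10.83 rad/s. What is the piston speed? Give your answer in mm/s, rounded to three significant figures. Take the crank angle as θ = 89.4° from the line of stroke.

ω = 10.83 rad/s
For an in-line slider-crank, x = r cosθ + √(L² − r² sin²θ), so v = −rω sinθ·[1 + r cosθ/√(L² − r² sin²θ)].
With r = 0.0426 m, L = 0.124 m, θ = 89.4°: √(L² − r² sin²θ) = 0.11645 m.
v = −0.0426·10.83·0.99995·[1 + 0.0426·0.01047/0.11645] = -0.4631 m/s.
|v| = 0.4631 m/s = 463.1 mm/s.

463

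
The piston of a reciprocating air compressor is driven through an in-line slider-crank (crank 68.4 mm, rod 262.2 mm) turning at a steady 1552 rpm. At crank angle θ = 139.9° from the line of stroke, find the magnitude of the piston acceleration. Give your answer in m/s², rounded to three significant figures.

1290

ω = 2π·1552/60 = 162.5 rad/s
x(θ) = r cosθ + √(L² − r² sin²θ); with ω constant, a = ω²·d²x/dθ².
d²x/dθ² = −r cosθ − r²(cos2θ)/√u − r⁴ sin²2θ/(4u^{3/2}),  u = L² − r² sin²θ = 0.0668077 m².
Substituting r = 0.0684 m, L = 0.2622 m, θ = 139.9°: d²x/dθ² = +0.048932 m.
a = ω²·d²x/dθ² = (162.5)²·(+0.048932) = +1292.5 m/s²;  |a| = 1292.5 m/s².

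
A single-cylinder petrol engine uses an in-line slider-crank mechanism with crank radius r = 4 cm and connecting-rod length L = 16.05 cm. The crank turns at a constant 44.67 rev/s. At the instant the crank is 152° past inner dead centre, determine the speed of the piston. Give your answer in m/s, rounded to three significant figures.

ω = 2π·44.7 = 280.7 rad/s
For an in-line slider-crank, x = r cosθ + √(L² − r² sin²θ), so v = −rω sinθ·[1 + r cosθ/√(L² − r² sin²θ)].
With r = 0.04 m, L = 0.1605 m, θ = 152°: √(L² − r² sin²θ) = 0.1594 m.
v = −0.04·280.7·0.46947·[1 + 0.04·-0.88295/0.1594] = -4.1028 m/s.
|v| = 4.1028 m/s.

4.10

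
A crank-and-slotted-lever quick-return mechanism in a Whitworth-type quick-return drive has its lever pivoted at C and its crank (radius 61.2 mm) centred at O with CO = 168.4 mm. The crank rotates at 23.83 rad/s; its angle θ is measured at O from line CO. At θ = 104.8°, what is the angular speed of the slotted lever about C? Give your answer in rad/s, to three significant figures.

ω = 23.83 rad/s
Crank pin A relative to C: A = (d + r cosθ, r sinθ); lever angle φ = atan2(r sinθ, d + r cosθ).
Differentiating tanφ: φ̇ = rω(d cosθ + r)/(d² + r² + 2dr cosθ).
d² + r² + 2dr cosθ = |CA|² = 0.0268387 m²;  d cosθ + r = +0.018183 m.
|ω_lever| = |0.0612·23.83·+0.018183| / 0.0268387 = 0.98805 rad/s.

0.988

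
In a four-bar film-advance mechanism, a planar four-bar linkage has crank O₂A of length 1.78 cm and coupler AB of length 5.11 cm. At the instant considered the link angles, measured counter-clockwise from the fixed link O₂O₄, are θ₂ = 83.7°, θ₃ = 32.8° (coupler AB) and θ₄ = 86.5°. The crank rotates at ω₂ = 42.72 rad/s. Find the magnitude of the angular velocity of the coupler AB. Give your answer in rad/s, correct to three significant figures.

0.902

ω₂ = 42.72 rad/s
Differentiating the loop-closure r₂e^{iθ₂}+r₃e^{iθ₃}=r₁+r₄e^{iθ₄} gives r₂ω₂e^{iθ₂}+r₃ω₃e^{iθ₃}=r₄ω₄e^{iθ₄}.
Eliminating the other unknown: ω₃ = r₂ω₂ sin(θ₄−θ₂) / [r₃ sin(θ₃−θ₄)].
Numerator sine = +0.04885; denominator sine = -0.80593.
Result = 0.0178·42.72·(+0.04885) / (0.0511·(-0.80593)) = -0.90198 rad/s; magnitude 0.90198 rad/s.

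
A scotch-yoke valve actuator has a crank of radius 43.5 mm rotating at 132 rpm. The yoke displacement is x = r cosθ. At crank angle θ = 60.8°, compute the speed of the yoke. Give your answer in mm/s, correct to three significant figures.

525

ω = 13.82 rad/s (from 132 rpm).
x = r cosθ ⇒ ẋ = −rω sinθ.
|v| = rω|sinθ| = 0.0435·13.82·|sin 60.8°| = 0.52489 m/s = 524.89 mm/s.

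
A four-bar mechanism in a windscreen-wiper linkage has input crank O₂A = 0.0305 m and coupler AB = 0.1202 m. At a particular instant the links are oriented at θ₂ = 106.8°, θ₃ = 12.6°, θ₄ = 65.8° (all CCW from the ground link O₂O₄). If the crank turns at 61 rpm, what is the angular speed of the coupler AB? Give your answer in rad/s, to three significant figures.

1.33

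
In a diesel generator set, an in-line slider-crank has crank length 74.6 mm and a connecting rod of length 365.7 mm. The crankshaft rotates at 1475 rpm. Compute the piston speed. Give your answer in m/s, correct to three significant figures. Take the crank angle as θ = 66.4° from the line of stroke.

11.4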